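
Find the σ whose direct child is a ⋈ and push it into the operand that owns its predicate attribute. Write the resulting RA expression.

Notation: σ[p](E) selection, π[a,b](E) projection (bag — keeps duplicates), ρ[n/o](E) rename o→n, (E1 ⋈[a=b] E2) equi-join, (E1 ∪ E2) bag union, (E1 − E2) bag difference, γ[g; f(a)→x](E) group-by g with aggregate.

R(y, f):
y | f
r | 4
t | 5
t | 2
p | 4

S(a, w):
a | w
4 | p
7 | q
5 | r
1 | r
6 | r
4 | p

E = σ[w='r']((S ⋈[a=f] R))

σ filters on w, owned by the left side.
E' = (σ[w='r'](S) ⋈[a=f] R)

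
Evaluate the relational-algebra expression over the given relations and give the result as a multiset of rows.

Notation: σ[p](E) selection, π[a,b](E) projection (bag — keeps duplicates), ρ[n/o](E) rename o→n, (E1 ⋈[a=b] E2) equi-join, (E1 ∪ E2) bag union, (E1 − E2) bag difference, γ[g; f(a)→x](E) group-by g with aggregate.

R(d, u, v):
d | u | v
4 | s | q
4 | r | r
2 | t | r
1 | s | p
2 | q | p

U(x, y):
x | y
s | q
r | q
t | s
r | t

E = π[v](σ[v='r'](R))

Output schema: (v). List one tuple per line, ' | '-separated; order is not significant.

Subexpression sizes:
  R → 5
  σ[v='r'](R) → 2
  π[v](σ[v='r'](R)) → 2

== RESULT ==
v
r
r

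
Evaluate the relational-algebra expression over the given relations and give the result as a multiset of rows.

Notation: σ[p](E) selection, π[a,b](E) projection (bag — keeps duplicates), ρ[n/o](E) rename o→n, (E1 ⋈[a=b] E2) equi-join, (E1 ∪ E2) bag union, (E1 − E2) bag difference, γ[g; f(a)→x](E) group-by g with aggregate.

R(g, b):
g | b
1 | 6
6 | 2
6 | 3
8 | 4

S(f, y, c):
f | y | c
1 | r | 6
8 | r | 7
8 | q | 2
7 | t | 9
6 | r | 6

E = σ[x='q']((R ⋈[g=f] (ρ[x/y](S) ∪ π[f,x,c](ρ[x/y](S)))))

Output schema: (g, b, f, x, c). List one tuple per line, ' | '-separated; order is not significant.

Subexpression sizes:
  R → 4
  S → 5
  ρ[x/y](S) → 5
  S → 5
  ρ[x/y](S) → 5
  π[f,x,c](ρ[x/y](S)) → 5
  (ρ[x/y](S) ∪ π[f,x,c](ρ[x/y](S))) → 10
  (R ⋈[g=f] (ρ[x/y](S) ∪ π[f,x,c](ρ[x/y](S)))) → 10
  σ[x='q']((R ⋈[g=f] (ρ[x/y](S) ∪ π[f,x,c](ρ[x/y](S))))) → 2

== RESULT ==
g | b | f | x | c
8 | 4 | 8 | q | 2
8 | 4 | 8 | q | 2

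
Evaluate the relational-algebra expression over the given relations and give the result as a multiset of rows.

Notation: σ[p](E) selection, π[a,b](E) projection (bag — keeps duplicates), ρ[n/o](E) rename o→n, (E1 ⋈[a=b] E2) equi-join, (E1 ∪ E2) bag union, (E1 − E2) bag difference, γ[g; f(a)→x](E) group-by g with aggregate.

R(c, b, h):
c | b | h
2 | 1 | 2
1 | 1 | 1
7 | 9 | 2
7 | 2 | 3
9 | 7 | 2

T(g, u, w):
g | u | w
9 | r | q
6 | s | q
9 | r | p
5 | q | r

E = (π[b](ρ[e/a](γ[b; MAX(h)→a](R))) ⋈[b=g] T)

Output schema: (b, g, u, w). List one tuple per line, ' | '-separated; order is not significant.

Stepwise |·|:
  R → 5
  γ[b; MAX(h)→a](R) → 4
  ρ[e/a](γ[b; MAX(h)→a](R)) → 4
  π[b](ρ[e/a](γ[b; MAX(h)→a](R))) → 4
  T → 4
  (π[b](ρ[e/a](γ[b; MAX(h)→a](R))) ⋈[b=g] T) → 2

== RESULT ==
b | g | u | w
9 | 9 | r | p
9 | 9 | r | q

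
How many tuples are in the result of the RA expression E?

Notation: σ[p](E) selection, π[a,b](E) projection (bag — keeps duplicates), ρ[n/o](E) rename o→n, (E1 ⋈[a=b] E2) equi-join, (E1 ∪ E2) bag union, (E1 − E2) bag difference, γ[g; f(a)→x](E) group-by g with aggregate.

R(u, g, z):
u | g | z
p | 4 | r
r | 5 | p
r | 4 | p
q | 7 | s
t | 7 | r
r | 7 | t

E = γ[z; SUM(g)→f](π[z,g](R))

Stepwise |·|:
  R → 6
  π[z,g](R) → 6
  γ[z; SUM(g)→f](π[z,g](R)) → 4

|E| = 4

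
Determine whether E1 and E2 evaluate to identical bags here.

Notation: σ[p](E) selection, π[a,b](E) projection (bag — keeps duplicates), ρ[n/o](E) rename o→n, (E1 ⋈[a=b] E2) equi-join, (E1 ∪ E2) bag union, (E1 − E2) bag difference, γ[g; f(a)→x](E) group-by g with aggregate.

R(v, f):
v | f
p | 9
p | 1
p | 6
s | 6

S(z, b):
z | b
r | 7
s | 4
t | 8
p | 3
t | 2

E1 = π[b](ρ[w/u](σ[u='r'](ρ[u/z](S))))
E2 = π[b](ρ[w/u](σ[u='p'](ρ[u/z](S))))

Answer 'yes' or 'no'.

E1 stepwise |·|:
  S → 5
  ρ[u/z](S) → 5
  σ[u='r'](ρ[u/z](S)) → 1
  ρ[w/u](σ[u='r'](ρ[u/z](S))) → 1
  π[b](ρ[w/u](σ[u='r'](ρ[u/z](S)))) → 1
E2 stepwise |·|:
  S → 5
  ρ[u/z](S) → 5
  σ[u='p'](ρ[u/z](S)) → 1
  ρ[w/u](σ[u='p'](ρ[u/z](S))) → 1
  π[b](ρ[w/u](σ[u='p'](ρ[u/z](S)))) → 1

E1 result:
b
7
E2 result:
b
3
Witness: (7,) appears 1× in E1 but 0× in E2.

no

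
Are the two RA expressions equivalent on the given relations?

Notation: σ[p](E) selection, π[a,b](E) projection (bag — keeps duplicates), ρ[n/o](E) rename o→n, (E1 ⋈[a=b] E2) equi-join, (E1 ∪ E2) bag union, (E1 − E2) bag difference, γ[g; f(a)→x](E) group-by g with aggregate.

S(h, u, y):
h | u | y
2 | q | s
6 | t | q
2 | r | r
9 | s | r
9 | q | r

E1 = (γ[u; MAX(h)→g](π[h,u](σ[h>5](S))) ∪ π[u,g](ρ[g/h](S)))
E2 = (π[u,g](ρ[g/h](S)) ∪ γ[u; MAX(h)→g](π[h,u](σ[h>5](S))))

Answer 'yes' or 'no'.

E1 row counts bottom-up:
  S → 5
  σ[h>5](S) → 3
  π[h,u](σ[h>5](S)) → 3
  γ[u; MAX(h)→g](π[h,u](σ[h>5](S))) → 3
  S → 5
  ρ[g/h](S) → 5
  π[u,g](ρ[g/h](S)) → 5
  (γ[u; MAX(h)→g](π[h,u](σ[h>5](S))) ∪ π[u,g](ρ[g/h](S))) → 8
E2 row counts bottom-up:
  S → 5
  ρ[g/h](S) → 5
  π[u,g](ρ[g/h](S)) → 5
  S → 5
  σ[h>5](S) → 3
  π[h,u](σ[h>5](S)) → 3
  γ[u; MAX(h)→g](π[h,u](σ[h>5](S))) → 3
  (π[u,g](ρ[g/h](S)) ∪ γ[u; MAX(h)→g](π[h,u](σ[h>5](S)))) → 8

E1 and E2 produce the same multiset:
u | g
q | 2
q | 9
q | 9
r | 2
s | 9
s | 9
t | 6
t | 6

yes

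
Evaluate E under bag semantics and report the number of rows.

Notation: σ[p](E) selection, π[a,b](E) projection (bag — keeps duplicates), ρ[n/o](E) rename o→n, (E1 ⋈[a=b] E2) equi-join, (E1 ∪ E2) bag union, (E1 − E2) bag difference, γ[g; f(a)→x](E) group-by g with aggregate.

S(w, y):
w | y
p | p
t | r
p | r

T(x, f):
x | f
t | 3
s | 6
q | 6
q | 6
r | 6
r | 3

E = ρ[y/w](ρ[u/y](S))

Stepwise |·|:
  S → 3
  ρ[u/y](S) → 3
  ρ[y/w](ρ[u/y](S)) → 3

|E| = 3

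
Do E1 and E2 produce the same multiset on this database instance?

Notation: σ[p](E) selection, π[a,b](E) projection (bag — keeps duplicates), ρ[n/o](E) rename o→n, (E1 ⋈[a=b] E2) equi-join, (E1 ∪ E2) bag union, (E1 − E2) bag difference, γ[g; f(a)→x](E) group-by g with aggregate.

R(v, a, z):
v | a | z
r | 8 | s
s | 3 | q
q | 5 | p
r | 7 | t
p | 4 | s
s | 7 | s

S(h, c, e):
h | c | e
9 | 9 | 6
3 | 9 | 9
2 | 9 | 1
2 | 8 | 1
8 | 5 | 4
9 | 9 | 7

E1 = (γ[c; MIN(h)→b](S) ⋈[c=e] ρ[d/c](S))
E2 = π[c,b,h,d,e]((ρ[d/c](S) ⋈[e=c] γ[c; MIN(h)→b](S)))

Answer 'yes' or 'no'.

E1 stepwise |·|:
  S → 6
  γ[c; MIN(h)→b](S) → 3
  S → 6
  ρ[d/c](S) → 6
  (γ[c; MIN(h)→b](S) ⋈[c=e] ρ[d/c](S)) → 1
E2 stepwise |·|:
  S → 6
  ρ[d/c](S) → 6
  S → 6
  γ[c; MIN(h)→b](S) → 3
  (ρ[d/c](S) ⋈[e=c] γ[c; MIN(h)→b](S)) → 1
  π[c,b,h,d,e]((ρ[d/c](S) ⋈[e=c] γ[c; MIN(h)→b](S))) → 1

E1 and E2 produce the same multiset:
c | b | h | d | e
9 | 2 | 3 | 9 | 9

yes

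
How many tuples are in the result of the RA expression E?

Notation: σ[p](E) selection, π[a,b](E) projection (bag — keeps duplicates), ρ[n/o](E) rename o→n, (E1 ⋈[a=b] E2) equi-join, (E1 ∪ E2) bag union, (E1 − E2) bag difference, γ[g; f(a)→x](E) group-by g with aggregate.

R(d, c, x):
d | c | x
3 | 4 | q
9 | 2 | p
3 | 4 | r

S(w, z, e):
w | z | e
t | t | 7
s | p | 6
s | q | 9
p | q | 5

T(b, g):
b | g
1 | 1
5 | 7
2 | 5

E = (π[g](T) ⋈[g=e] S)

Per-node cardinality:
  T → 3
  π[g](T) → 3
  S → 4
  (π[g](T) ⋈[g=e] S) → 2

|E| = 2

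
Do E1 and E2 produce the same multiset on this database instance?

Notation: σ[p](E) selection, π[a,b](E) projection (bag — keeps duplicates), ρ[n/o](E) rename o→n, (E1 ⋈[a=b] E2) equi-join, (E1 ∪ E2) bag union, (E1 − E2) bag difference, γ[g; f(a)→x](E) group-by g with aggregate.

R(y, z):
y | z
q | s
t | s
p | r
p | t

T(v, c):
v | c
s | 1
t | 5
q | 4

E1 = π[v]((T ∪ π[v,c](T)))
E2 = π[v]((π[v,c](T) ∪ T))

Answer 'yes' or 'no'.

E1 stepwise |·|:
  T → 3
  T → 3
  π[v,c](T) → 3
  (T ∪ π[v,c](T)) → 6
  π[v]((T ∪ π[v,c](T))) → 6
E2 stepwise |·|:
  T → 3
  π[v,c](T) → 3
  T → 3
  (π[v,c](T) ∪ T) → 6
  π[v]((π[v,c](T) ∪ T)) → 6

E1 and E2 produce the same multiset:
v
q
q
s
s
t
t

yes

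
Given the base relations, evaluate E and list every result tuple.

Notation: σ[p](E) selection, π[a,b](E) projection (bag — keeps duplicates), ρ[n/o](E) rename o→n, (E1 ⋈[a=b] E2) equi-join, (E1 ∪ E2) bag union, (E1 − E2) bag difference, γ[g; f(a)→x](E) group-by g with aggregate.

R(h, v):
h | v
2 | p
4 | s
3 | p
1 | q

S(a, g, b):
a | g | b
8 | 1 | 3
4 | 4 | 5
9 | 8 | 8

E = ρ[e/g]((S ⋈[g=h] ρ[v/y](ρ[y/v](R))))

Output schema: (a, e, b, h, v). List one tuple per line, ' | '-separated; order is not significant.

Subexpression sizes:
  S → 3
  R → 4
  ρ[y/v](R) → 4
  ρ[v/y](ρ[y/v](R)) → 4
  (S ⋈[g=h] ρ[v/y](ρ[y/v](R))) → 2
  ρ[e/g]((S ⋈[g=h] ρ[v/y](ρ[y/v](R)))) → 2

== RESULT ==
a | e | b | h | v
4 | 4 | 5 | 4 | s
8 | 1 | 3 | 1 | q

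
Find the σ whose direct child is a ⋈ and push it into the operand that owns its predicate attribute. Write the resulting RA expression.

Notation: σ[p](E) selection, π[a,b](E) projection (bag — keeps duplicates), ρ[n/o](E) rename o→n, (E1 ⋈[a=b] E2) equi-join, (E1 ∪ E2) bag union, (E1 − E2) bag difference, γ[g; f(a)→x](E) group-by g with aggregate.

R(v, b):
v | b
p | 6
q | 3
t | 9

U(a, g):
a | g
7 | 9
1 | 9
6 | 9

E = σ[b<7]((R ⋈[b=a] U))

σ filters on b, owned by the left side.
E' = (σ[b<7](R) ⋈[b=a] U)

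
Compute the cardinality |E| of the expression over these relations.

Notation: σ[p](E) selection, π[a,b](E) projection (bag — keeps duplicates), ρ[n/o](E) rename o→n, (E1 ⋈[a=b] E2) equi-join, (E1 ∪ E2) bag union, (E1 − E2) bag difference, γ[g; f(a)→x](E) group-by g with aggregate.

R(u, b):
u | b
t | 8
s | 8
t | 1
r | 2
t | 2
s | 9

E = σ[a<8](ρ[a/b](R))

Per-node cardinality:
  R → 6
  ρ[a/b](R) → 6
  σ[a<8](ρ[a/b](R)) → 3

|E| = 3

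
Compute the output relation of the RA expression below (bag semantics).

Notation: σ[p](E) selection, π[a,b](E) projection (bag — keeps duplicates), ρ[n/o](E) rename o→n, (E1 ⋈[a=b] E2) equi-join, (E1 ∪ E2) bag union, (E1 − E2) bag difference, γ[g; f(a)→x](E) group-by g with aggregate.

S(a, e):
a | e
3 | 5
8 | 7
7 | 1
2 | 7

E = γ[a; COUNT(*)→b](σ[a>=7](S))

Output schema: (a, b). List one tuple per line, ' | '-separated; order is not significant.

Subexpression sizes:
  S → 4
  σ[a>=7](S) → 2
  γ[a; COUNT(*)→b](σ[a>=7](S)) → 2

== RESULT ==
a | b
7 | 1
8 | 1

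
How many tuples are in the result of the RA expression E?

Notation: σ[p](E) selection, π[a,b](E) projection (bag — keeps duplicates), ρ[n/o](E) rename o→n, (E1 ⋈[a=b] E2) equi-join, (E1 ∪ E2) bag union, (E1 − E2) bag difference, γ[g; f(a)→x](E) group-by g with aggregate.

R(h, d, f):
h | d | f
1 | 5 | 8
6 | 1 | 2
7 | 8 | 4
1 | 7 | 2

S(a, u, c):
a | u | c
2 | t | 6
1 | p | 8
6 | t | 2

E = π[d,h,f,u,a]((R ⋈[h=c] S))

Subexpression sizes:
  R → 4
  S → 3
  (R ⋈[h=c] S) → 1
  π[d,h,f,u,a]((R ⋈[h=c] S)) → 1

|E| = 1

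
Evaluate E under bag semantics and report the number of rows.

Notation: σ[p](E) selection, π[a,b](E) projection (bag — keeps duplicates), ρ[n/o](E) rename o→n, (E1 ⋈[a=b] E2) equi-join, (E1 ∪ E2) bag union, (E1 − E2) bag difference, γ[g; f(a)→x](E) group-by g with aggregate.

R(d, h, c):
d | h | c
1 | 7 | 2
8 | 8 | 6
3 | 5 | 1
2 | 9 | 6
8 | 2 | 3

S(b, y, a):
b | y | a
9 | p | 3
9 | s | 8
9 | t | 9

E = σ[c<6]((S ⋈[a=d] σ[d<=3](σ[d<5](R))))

Subexpression sizes:
  S → 3
  R → 5
  σ[d<5](R) → 3
  σ[d<=3](σ[d<5](R)) → 3
  (S ⋈[a=d] σ[d<=3](σ[d<5](R))) → 1
  σ[c<6]((S ⋈[a=d] σ[d<=3](σ[d<5](R)))) → 1

|E| = 1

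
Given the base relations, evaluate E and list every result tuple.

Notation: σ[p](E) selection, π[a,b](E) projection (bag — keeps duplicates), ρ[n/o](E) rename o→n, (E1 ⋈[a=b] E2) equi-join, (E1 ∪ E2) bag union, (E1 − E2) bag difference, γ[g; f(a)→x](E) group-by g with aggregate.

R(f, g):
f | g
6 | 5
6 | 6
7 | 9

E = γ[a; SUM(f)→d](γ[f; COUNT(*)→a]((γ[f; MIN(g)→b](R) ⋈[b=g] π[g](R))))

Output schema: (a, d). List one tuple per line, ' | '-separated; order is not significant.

Per-node cardinality:
  R → 3
  γ[f; MIN(g)→b](R) → 2
  R → 3
  π[g](R) → 3
  (γ[f; MIN(g)→b](R) ⋈[b=g] π[g](R)) → 2
  γ[f; COUNT(*)→a]((γ[f; MIN(g)→b](R) ⋈[b=g] π[g](R))) → 2
  γ[a; SUM(f)→d](γ[f; COUNT(*)→a]((γ[f; MIN(g)→b](R) ⋈[b=g] π[g](R)))) → 1

== RESULT ==
a | d
1 | 13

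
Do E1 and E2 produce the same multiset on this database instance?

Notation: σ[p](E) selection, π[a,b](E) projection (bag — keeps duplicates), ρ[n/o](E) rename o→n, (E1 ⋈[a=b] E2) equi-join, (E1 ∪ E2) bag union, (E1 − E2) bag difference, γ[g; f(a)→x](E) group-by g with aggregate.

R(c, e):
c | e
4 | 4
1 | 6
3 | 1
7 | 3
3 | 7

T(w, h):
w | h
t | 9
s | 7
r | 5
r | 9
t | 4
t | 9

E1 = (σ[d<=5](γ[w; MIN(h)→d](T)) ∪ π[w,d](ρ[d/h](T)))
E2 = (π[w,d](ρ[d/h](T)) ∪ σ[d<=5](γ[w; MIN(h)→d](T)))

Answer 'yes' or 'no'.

E1 stepwise |·|:
  T → 6
  γ[w; MIN(h)→d](T) → 3
  σ[d<=5](γ[w; MIN(h)→d](T)) → 2
  T → 6
  ρ[d/h](T) → 6
  π[w,d](ρ[d/h](T)) → 6
  (σ[d<=5](γ[w; MIN(h)→d](T)) ∪ π[w,d](ρ[d/h](T))) → 8
E2 stepwise |·|:
  T → 6
  ρ[d/h](T) → 6
  π[w,d](ρ[d/h](T)) → 6
  T → 6
  γ[w; MIN(h)→d](T) → 3
  σ[d<=5](γ[w; MIN(h)→d](T)) → 2
  (π[w,d](ρ[d/h](T)) ∪ σ[d<=5](γ[w; MIN(h)→d](T))) → 8

E1 and E2 produce the same multiset:
w | d
r | 5
r | 5
r | 9
s | 7
t | 4
t | 4
t | 9
t | 9

yes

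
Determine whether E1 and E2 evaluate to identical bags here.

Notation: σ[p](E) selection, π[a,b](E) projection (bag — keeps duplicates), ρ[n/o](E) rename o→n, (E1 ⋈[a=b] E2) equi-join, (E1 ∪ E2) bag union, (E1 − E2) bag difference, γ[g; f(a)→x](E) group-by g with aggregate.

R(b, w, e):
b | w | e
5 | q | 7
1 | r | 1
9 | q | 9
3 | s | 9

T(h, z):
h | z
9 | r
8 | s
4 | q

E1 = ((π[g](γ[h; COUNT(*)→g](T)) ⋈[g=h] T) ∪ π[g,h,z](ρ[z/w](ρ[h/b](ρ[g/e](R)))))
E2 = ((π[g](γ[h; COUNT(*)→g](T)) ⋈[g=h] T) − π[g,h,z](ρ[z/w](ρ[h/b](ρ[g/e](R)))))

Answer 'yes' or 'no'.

E1 per-node cardinality:
  T → 3
  γ[h; COUNT(*)→g](T) → 3
  π[g](γ[h; COUNT(*)→g](T)) → 3
  T → 3
  (π[g](γ[h; COUNT(*)→g](T)) ⋈[g=h] T) → 0
  R → 4
  ρ[g/e](R) → 4
  ρ[h/b](ρ[g/e](R)) → 4
  ρ[z/w](ρ[h/b](ρ[g/e](R))) → 4
  π[g,h,z](ρ[z/w](ρ[h/b](ρ[g/e](R)))) → 4
  ((π[g](γ[h; COUNT(*)→g](T)) ⋈[g=h] T) ∪ π[g,h,z](ρ[z/w](ρ[h/b](ρ[g/e](R))))) → 4
E2 per-node cardinality:
  T → 3
  γ[h; COUNT(*)→g](T) → 3
  π[g](γ[h; COUNT(*)→g](T)) → 3
  T → 3
  (π[g](γ[h; COUNT(*)→g](T)) ⋈[g=h] T) → 0
  R → 4
  ρ[g/e](R) → 4
  ρ[h/b](ρ[g/e](R)) → 4
  ρ[z/w](ρ[h/b](ρ[g/e](R))) → 4
  π[g,h,z](ρ[z/w](ρ[h/b](ρ[g/e](R)))) → 4
  ((π[g](γ[h; COUNT(*)→g](T)) ⋈[g=h] T) − π[g,h,z](ρ[z/w](ρ[h/b](ρ[g/e](R))))) → 0

E1 result:
g | h | z
1 | 1 | r
7 | 5 | q
9 | 3 | s
9 | 9 | q
E2 result:
g | h | z
(0 rows)
Witness: (9, 3, 's') appears 1× in E1 but 0× in E2.

no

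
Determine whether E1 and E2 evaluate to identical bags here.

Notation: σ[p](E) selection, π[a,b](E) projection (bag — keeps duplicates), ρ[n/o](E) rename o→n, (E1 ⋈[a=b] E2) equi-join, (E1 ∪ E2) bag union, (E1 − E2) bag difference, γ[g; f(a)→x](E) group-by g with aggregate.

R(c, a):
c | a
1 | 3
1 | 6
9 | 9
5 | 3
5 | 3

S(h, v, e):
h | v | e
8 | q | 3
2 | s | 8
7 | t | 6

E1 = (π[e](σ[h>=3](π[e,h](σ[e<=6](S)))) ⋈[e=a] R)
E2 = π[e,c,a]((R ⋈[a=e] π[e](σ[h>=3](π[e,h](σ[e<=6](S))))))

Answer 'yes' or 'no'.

E1 subexpression sizes:
  S → 3
  σ[e<=6](S) → 2
  π[e,h](σ[e<=6](S)) → 2
  σ[h>=3](π[e,h](σ[e<=6](S))) → 2
  π[e](σ[h>=3](π[e,h](σ[e<=6](S)))) → 2
  R → 5
  (π[e](σ[h>=3](π[e,h](σ[e<=6](S)))) ⋈[e=a] R) → 4
E2 subexpression sizes:
  R → 5
  S → 3
  σ[e<=6](S) → 2
  π[e,h](σ[e<=6](S)) → 2
  σ[h>=3](π[e,h](σ[e<=6](S))) → 2
  π[e](σ[h>=3](π[e,h](σ[e<=6](S)))) → 2
  (R ⋈[a=e] π[e](σ[h>=3](π[e,h](σ[e<=6](S))))) → 4
  π[e,c,a]((R ⋈[a=e] π[e](σ[h>=3](π[e,h](σ[e<=6](S)))))) → 4

E1 and E2 produce the same multiset:
e | c | a
3 | 1 | 3
3 | 5 | 3
3 | 5 | 3
6 | 1 | 6

yes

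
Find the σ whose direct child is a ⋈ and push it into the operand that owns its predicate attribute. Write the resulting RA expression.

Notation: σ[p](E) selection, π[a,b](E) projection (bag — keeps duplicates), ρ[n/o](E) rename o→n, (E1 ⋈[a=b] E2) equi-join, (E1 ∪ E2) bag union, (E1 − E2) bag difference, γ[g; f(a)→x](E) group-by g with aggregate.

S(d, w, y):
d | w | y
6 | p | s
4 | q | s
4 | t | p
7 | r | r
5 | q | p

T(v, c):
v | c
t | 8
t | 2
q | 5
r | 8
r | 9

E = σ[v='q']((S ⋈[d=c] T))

σ filters on v, owned by the right side.
E' = (S ⋈[d=c] σ[v='q'](T))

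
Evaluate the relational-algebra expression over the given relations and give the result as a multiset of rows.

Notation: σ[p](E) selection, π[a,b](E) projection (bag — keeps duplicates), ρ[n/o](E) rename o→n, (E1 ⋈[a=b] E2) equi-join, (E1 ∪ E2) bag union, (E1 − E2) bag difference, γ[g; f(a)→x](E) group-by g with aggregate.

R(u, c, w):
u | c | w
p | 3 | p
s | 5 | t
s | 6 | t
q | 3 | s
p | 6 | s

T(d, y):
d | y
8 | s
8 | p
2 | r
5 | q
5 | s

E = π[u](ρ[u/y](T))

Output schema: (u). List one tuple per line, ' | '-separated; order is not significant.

Subexpression sizes:
  T → 5
  ρ[u/y](T) → 5
  π[u](ρ[u/y](T)) → 5

== RESULT ==
u
p
q
r
s
s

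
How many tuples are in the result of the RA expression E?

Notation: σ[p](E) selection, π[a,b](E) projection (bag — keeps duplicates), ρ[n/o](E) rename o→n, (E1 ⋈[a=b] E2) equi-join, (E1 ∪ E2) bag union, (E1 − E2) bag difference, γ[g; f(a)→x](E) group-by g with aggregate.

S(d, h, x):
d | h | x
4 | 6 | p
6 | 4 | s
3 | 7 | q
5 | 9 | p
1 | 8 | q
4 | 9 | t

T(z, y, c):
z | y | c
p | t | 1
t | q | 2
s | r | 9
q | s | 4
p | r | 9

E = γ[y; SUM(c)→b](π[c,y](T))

Row counts bottom-up:
  T → 5
  π[c,y](T) → 5
  γ[y; SUM(c)→b](π[c,y](T)) → 4

|E| = 4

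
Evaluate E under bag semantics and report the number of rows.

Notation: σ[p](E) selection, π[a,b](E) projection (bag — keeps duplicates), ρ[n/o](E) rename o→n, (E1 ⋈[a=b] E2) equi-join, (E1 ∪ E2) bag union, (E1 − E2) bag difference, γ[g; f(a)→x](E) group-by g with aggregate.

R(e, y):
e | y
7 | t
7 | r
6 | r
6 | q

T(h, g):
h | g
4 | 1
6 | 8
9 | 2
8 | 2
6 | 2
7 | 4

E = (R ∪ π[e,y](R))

Row counts bottom-up:
  R → 4
  R → 4
  π[e,y](R) → 4
  (R ∪ π[e,y](R)) → 8

|E| = 8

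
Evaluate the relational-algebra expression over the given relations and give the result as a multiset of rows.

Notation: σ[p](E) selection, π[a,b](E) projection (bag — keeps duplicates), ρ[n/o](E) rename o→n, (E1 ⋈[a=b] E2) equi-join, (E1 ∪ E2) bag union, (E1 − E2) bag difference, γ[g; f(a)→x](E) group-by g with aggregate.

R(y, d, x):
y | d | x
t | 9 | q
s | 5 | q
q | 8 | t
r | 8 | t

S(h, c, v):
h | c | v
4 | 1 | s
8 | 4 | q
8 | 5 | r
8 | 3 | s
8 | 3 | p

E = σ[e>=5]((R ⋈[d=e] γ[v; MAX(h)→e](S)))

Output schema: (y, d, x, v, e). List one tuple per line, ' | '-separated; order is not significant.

Stepwise |·|:
  R → 4
  S → 5
  γ[v; MAX(h)→e](S) → 4
  (R ⋈[d=e] γ[v; MAX(h)→e](S)) → 8
  σ[e>=5]((R ⋈[d=e] γ[v; MAX(h)→e](S))) → 8

== RESULT ==
y | d | x | v | e
q | 8 | t | p | 8
q | 8 | t | q | 8
q | 8 | t | r | 8
q | 8 | t | s | 8
r | 8 | t | p | 8
r | 8 | t | q | 8
r | 8 | t | r | 8
r | 8 | t | s | 8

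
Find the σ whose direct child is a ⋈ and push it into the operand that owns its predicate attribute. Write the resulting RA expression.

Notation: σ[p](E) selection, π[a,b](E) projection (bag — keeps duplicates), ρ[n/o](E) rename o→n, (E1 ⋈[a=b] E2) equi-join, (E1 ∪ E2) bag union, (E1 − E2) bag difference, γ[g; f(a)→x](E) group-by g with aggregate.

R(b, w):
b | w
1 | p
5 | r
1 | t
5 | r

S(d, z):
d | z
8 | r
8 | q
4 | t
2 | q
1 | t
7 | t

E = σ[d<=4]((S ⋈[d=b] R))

σ filters on d, owned by the left side.
E' = (σ[d<=4](S) ⋈[d=b] R)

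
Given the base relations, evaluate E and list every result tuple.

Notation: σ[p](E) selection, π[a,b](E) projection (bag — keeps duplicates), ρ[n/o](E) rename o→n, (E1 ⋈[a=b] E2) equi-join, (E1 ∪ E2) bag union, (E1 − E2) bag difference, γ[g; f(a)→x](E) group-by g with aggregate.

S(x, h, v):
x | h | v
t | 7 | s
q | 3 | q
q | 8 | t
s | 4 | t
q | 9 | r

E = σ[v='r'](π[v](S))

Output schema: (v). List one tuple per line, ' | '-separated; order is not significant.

Stepwise |·|:
  S → 5
  π[v](S) → 5
  σ[v='r'](π[v](S)) → 1

== RESULT ==
v
r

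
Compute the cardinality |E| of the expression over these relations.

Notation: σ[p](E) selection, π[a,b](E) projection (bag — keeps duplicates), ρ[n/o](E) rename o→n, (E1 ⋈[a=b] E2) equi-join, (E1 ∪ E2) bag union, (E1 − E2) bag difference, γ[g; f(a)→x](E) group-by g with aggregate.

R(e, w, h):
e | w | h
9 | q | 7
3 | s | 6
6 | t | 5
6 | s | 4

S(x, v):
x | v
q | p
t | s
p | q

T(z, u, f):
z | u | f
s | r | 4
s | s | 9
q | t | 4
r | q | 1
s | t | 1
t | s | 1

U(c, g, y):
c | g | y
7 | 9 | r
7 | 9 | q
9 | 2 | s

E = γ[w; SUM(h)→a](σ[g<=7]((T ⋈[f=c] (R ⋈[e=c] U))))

Row counts bottom-up:
  T → 6
  R → 4
  U → 3
  (R ⋈[e=c] U) → 1
  (T ⋈[f=c] (R ⋈[e=c] U)) → 1
  σ[g<=7]((T ⋈[f=c] (R ⋈[e=c] U))) → 1
  γ[w; SUM(h)→a](σ[g<=7]((T ⋈[f=c] (R ⋈[e=c] U)))) → 1

|E| = 1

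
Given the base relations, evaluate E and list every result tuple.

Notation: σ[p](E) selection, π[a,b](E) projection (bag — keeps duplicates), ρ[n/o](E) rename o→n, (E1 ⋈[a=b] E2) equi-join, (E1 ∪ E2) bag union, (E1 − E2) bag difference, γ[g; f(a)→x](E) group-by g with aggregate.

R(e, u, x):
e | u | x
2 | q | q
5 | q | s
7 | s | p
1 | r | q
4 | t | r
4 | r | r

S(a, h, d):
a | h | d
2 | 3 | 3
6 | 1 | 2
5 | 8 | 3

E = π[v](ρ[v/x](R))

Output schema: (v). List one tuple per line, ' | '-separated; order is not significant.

Subexpression sizes:
  R → 6
  ρ[v/x](R) → 6
  π[v](ρ[v/x](R)) → 6

== RESULT ==
v
p
q
q
r
r
s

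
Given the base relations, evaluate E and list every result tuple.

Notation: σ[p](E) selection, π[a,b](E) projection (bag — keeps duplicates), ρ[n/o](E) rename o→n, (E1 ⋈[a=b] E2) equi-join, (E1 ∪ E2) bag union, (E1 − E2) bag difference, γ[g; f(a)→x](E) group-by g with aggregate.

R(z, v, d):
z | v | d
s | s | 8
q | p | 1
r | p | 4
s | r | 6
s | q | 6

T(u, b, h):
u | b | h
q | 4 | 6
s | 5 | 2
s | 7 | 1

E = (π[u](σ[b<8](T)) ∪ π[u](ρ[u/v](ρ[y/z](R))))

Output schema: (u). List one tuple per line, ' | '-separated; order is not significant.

Row counts bottom-up:
  T → 3
  σ[b<8](T) → 3
  π[u](σ[b<8](T)) → 3
  R → 5
  ρ[y/z](R) → 5
  ρ[u/v](ρ[y/z](R)) → 5
  π[u](ρ[u/v](ρ[y/z](R))) → 5
  (π[u](σ[b<8](T)) ∪ π[u](ρ[u/v](ρ[y/z](R)))) → 8

== RESULT ==
u
p
p
q
q
r
s
s
s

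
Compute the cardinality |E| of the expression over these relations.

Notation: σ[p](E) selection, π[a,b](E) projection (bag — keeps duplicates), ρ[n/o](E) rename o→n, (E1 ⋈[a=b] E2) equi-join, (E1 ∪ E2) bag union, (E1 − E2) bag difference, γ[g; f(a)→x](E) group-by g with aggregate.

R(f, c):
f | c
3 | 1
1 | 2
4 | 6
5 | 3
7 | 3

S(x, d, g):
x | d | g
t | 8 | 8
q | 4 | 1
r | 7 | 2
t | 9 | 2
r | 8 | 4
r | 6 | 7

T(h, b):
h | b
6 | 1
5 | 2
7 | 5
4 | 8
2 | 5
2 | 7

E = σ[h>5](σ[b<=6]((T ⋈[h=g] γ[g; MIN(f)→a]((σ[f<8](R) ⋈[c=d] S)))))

Row counts bottom-up:
  T → 6
  R → 5
  σ[f<8](R) → 5
  S → 6
  (σ[f<8](R) ⋈[c=d] S) → 1
  γ[g; MIN(f)→a]((σ[f<8](R) ⋈[c=d] S)) → 1
  (T ⋈[h=g] γ[g; MIN(f)→a]((σ[f<8](R) ⋈[c=d] S))) → 1
  σ[b<=6]((T ⋈[h=g] γ[g; MIN(f)→a]((σ[f<8](R) ⋈[c=d] S)))) → 1
  σ[h>5](σ[b<=6]((T ⋈[h=g] γ[g; MIN(f)→a]((σ[f<8](R) ⋈[c=d] S))))) → 1

|E| = 1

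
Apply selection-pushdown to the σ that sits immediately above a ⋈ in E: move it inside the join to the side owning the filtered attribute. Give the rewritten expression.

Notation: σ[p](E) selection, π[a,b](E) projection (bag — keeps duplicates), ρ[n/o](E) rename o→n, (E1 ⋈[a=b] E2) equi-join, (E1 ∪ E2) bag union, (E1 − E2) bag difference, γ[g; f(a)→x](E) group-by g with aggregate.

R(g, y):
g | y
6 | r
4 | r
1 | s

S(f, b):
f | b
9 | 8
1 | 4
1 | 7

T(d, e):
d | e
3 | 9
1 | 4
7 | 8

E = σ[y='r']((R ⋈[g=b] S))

σ filters on y, owned by the left side.
E' = (σ[y='r'](R) ⋈[g=b] S)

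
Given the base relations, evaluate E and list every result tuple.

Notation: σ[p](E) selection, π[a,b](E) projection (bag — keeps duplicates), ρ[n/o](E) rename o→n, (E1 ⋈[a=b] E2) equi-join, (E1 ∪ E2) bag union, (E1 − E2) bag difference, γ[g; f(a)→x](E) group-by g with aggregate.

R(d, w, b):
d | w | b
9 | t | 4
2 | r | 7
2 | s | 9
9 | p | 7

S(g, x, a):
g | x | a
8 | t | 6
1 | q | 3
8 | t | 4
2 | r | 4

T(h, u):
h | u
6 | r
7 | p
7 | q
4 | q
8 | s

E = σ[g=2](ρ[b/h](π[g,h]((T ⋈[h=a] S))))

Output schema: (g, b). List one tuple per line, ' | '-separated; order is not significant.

Stepwise |·|:
  T → 5
  S → 4
  (T ⋈[h=a] S) → 3
  π[g,h]((T ⋈[h=a] S)) → 3
  ρ[b/h](π[g,h]((T ⋈[h=a] S))) → 3
  σ[g=2](ρ[b/h](π[g,h]((T ⋈[h=a] S)))) → 1

== RESULT ==
g | b
2 | 4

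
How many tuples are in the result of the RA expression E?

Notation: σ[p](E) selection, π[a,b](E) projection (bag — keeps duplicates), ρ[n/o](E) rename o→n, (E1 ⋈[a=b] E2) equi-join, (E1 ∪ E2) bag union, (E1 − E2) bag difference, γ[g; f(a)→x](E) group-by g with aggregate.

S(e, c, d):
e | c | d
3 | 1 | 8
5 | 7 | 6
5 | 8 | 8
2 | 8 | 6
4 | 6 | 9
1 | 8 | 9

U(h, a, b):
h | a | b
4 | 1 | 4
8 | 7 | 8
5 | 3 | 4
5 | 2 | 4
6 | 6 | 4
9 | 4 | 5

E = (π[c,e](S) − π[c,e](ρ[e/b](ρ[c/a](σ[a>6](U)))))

Row counts bottom-up:
  S → 6
  π[c,e](S) → 6
  U → 6
  σ[a>6](U) → 1
  ρ[c/a](σ[a>6](U)) → 1
  ρ[e/b](ρ[c/a](σ[a>6](U))) → 1
  π[c,e](ρ[e/b](ρ[c/a](σ[a>6](U)))) → 1
  (π[c,e](S) − π[c,e](ρ[e/b](ρ[c/a](σ[a>6](U))))) → 6

|E| = 6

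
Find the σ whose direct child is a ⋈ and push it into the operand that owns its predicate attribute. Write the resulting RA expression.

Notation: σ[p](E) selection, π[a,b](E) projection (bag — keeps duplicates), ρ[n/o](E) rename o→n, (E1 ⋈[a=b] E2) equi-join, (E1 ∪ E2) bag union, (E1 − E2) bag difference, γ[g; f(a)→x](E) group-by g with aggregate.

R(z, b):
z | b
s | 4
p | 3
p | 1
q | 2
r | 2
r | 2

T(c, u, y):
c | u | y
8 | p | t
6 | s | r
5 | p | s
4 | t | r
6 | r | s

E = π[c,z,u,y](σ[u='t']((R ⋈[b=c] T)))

σ filters on u, owned by the right side.
E' = π[c,z,u,y]((R ⋈[b=c] σ[u='t'](T)))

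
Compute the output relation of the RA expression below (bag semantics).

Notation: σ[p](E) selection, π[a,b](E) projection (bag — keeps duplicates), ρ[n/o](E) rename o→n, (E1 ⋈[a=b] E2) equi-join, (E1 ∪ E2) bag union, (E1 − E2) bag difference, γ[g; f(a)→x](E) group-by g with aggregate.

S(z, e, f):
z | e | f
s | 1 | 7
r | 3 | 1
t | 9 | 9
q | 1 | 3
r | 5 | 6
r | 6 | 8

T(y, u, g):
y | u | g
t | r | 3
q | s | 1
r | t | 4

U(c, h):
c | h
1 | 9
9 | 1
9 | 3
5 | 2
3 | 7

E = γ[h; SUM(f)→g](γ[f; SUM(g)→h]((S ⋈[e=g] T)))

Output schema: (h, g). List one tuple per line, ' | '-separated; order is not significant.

Per-node cardinality:
  S → 6
  T → 3
  (S ⋈[e=g] T) → 3
  γ[f; SUM(g)→h]((S ⋈[e=g] T)) → 3
  γ[h; SUM(f)→g](γ[f; SUM(g)→h]((S ⋈[e=g] T))) → 2

== RESULT ==
h | g
1 | 10
3 | 1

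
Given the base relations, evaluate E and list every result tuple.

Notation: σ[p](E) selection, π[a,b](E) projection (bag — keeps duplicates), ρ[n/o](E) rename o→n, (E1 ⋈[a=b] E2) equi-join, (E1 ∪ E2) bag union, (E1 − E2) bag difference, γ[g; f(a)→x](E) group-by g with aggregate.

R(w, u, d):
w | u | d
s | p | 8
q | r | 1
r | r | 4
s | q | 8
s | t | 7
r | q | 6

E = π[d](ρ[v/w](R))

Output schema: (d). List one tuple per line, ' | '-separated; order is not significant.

Stepwise |·|:
  R → 6
  ρ[v/w](R) → 6
  π[d](ρ[v/w](R)) → 6

== RESULT ==
d
1
4
6
7
8
8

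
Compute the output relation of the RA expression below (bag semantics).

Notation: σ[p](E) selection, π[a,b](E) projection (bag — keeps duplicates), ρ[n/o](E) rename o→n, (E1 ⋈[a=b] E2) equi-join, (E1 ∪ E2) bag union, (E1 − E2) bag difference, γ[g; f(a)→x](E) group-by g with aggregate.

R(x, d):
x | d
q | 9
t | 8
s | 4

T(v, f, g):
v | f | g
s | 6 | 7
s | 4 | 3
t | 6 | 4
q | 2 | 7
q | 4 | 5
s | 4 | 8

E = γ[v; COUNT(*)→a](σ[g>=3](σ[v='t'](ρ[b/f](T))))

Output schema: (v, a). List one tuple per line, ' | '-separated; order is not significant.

Row counts bottom-up:
  T → 6
  ρ[b/f](T) → 6
  σ[v='t'](ρ[b/f](T)) → 1
  σ[g>=3](σ[v='t'](ρ[b/f](T))) → 1
  γ[v; COUNT(*)→a](σ[g>=3](σ[v='t'](ρ[b/f](T)))) → 1

== RESULT ==
v | a
t | 1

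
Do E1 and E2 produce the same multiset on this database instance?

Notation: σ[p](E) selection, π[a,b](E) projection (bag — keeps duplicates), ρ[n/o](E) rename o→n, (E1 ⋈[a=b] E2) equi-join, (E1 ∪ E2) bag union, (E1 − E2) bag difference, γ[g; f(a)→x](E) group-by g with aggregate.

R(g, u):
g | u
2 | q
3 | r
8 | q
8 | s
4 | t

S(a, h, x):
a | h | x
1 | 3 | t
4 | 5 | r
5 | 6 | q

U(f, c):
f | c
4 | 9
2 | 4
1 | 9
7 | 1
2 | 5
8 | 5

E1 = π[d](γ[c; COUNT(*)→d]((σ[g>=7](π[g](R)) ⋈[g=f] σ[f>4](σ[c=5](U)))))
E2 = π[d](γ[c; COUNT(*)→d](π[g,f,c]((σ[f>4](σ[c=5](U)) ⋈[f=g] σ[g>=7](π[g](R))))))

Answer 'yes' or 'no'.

E1 subexpression sizes:
  R → 5
  π[g](R) → 5
  σ[g>=7](π[g](R)) → 2
  U → 6
  σ[c=5](U) → 2
  σ[f>4](σ[c=5](U)) → 1
  (σ[g>=7](π[g](R)) ⋈[g=f] σ[f>4](σ[c=5](U))) → 2
  γ[c; COUNT(*)→d]((σ[g>=7](π[g](R)) ⋈[g=f] σ[f>4](σ[c=5](U)))) → 1
  π[d](γ[c; COUNT(*)→d]((σ[g>=7](π[g](R)) ⋈[g=f] σ[f>4](σ[c=5](U))))) → 1
E2 subexpression sizes:
  U → 6
  σ[c=5](U) → 2
  σ[f>4](σ[c=5](U)) → 1
  R → 5
  π[g](R) → 5
  σ[g>=7](π[g](R)) → 2
  (σ[f>4](σ[c=5](U)) ⋈[f=g] σ[g>=7](π[g](R))) → 2
  π[g,f,c]((σ[f>4](σ[c=5](U)) ⋈[f=g] σ[g>=7](π[g](R)))) → 2
  γ[c; COUNT(*)→d](π[g,f,c]((σ[f>4](σ[c=5](U)) ⋈[f=g] σ[g>=7](π[g](R))))) → 1
  π[d](γ[c; COUNT(*)→d](π[g,f,c]((σ[f>4](σ[c=5](U)) ⋈[f=g] σ[g>=7](π[g](R)))))) → 1

E1 and E2 produce the same multiset:
d
2

yes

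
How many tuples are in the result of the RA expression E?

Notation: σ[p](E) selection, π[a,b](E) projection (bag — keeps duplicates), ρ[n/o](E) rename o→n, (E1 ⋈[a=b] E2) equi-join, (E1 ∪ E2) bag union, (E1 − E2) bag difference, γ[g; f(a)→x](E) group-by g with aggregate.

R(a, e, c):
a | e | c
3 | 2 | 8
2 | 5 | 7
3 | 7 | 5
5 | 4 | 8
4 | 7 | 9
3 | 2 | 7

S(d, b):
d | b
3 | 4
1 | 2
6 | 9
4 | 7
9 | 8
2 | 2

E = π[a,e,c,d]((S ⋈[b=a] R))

Per-node cardinality:
  S → 6
  R → 6
  (S ⋈[b=a] R) → 3
  π[a,e,c,d]((S ⋈[b=a] R)) → 3

|E| = 3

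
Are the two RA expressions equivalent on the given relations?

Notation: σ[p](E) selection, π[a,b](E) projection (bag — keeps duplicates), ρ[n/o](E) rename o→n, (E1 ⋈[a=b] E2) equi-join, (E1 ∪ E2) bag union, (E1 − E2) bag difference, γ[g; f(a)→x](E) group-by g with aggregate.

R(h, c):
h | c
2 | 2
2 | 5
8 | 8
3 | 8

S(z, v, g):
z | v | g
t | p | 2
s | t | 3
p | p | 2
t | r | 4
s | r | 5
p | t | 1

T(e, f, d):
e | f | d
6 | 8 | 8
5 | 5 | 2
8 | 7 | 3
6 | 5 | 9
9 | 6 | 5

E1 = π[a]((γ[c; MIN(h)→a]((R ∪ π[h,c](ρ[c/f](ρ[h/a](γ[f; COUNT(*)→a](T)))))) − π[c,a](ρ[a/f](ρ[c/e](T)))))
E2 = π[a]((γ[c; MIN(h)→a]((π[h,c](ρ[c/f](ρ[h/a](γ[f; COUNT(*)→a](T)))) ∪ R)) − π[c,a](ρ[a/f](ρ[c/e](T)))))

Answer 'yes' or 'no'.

E1 row counts bottom-up:
  R → 4
  T → 5
  γ[f; COUNT(*)→a](T) → 4
  ρ[h/a](γ[f; COUNT(*)→a](T)) → 4
  ρ[c/f](ρ[h/a](γ[f; COUNT(*)→a](T))) → 4
  π[h,c](ρ[c/f](ρ[h/a](γ[f; COUNT(*)→a](T)))) → 4
  (R ∪ π[h,c](ρ[c/f](ρ[h/a](γ[f; COUNT(*)→a](T))))) → 8
  γ[c; MIN(h)→a]((R ∪ π[h,c](ρ[c/f](ρ[h/a](γ[f; COUNT(*)→a](T)))))) → 5
  T → 5
  ρ[c/e](T) → 5
  ρ[a/f](ρ[c/e](T)) → 5
  π[c,a](ρ[a/f](ρ[c/e](T))) → 5
  (γ[c; MIN(h)→a]((R ∪ π[h,c](ρ[c/f](ρ[h/a](γ[f; COUNT(*)→a](T)))))) − π[c,a](ρ[a/f](ρ[c/e](T)))) → 5
  π[a]((γ[c; MIN(h)→a]((R ∪ π[h,c](ρ[c/f](ρ[h/a](γ[f; COUNT(*)→a](T)))))) − π[c,a](ρ[a/f](ρ[c/e](T))))) → 5
E2 row counts bottom-up:
  T → 5
  γ[f; COUNT(*)→a](T) → 4
  ρ[h/a](γ[f; COUNT(*)→a](T)) → 4
  ρ[c/f](ρ[h/a](γ[f; COUNT(*)→a](T))) → 4
  π[h,c](ρ[c/f](ρ[h/a](γ[f; COUNT(*)→a](T)))) → 4
  R → 4
  (π[h,c](ρ[c/f](ρ[h/a](γ[f; COUNT(*)→a](T)))) ∪ R) → 8
  γ[c; MIN(h)→a]((π[h,c](ρ[c/f](ρ[h/a](γ[f; COUNT(*)→a](T)))) ∪ R)) → 5
  T → 5
  ρ[c/e](T) → 5
  ρ[a/f](ρ[c/e](T)) → 5
  π[c,a](ρ[a/f](ρ[c/e](T))) → 5
  (γ[c; MIN(h)→a]((π[h,c](ρ[c/f](ρ[h/a](γ[f; COUNT(*)→a](T)))) ∪ R)) − π[c,a](ρ[a/f](ρ[c/e](T)))) → 5
  π[a]((γ[c; MIN(h)→a]((π[h,c](ρ[c/f](ρ[h/a](γ[f; COUNT(*)→a](T)))) ∪ R)) − π[c,a](ρ[a/f](ρ[c/e](T))))) → 5

E1 and E2 produce the same multiset:
a
1
1
1
2
2

yes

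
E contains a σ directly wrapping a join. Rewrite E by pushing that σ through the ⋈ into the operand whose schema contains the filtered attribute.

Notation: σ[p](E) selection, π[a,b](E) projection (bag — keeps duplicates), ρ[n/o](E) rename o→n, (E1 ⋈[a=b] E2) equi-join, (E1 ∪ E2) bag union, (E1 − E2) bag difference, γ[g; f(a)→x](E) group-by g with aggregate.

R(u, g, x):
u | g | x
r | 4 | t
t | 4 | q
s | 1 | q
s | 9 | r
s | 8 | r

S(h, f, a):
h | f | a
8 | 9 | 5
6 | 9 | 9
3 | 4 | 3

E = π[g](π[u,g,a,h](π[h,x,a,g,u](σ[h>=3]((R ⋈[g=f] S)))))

σ filters on h, owned by the right side.
E' = π[g](π[u,g,a,h](π[h,x,a,g,u]((R ⋈[g=f] σ[h>=3](S)))))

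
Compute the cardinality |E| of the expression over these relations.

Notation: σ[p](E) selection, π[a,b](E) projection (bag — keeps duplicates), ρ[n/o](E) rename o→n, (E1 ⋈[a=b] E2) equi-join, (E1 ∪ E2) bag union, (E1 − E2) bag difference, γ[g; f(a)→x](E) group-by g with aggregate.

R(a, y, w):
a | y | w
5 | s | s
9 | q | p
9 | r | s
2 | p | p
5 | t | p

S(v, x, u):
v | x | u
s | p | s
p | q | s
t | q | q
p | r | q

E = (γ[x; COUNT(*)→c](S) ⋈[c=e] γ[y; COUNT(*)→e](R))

Per-node cardinality:
  S → 4
  γ[x; COUNT(*)→c](S) → 3
  R → 5
  γ[y; COUNT(*)→e](R) → 5
  (γ[x; COUNT(*)→c](S) ⋈[c=e] γ[y; COUNT(*)→e](R)) → 10

|E| = 10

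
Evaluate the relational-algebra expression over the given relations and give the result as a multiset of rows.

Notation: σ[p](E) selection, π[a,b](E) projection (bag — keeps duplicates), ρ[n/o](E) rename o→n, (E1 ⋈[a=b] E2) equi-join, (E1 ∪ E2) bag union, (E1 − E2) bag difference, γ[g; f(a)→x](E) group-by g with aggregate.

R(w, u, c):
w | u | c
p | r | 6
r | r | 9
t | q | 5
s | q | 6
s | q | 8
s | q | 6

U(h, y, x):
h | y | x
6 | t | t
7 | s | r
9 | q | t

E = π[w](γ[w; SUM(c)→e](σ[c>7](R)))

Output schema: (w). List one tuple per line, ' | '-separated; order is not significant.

Row counts bottom-up:
  R → 6
  σ[c>7](R) → 2
  γ[w; SUM(c)→e](σ[c>7](R)) → 2
  π[w](γ[w; SUM(c)→e](σ[c>7](R))) → 2

== RESULT ==
w
r
s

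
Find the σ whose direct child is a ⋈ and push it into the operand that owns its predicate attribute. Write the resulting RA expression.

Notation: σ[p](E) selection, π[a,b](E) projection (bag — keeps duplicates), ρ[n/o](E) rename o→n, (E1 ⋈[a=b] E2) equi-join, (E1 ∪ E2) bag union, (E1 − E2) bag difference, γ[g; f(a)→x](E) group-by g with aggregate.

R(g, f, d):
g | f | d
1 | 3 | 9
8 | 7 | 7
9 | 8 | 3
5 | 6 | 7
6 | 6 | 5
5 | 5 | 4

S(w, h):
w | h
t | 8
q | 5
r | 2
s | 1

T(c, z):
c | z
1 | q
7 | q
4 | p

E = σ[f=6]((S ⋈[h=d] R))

σ filters on f, owned by the right side.
E' = (S ⋈[h=d] σ[f=6](R))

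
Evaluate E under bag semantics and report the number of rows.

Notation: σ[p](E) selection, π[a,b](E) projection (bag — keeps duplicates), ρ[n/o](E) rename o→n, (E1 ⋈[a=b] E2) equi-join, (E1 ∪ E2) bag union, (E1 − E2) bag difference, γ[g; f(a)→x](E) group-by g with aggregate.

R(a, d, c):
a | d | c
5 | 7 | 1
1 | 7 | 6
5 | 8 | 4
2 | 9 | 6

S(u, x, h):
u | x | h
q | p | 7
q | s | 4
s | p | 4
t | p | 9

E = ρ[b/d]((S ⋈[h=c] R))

Row counts bottom-up:
  S → 4
  R → 4
  (S ⋈[h=c] R) → 2
  ρ[b/d]((S ⋈[h=c] R)) → 2

|E| = 2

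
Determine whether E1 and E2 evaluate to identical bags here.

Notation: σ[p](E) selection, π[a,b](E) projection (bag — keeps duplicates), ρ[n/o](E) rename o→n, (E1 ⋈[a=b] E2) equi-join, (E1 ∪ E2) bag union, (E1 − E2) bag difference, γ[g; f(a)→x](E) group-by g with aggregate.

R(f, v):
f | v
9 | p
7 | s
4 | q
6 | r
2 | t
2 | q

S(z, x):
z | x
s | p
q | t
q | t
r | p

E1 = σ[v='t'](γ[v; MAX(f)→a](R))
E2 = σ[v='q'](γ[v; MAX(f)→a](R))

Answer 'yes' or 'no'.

E1 per-node cardinality:
  R → 6
  γ[v; MAX(f)→a](R) → 5
  σ[v='t'](γ[v; MAX(f)→a](R)) → 1
E2 per-node cardinality:
  R → 6
  γ[v; MAX(f)→a](R) → 5
  σ[v='q'](γ[v; MAX(f)→a](R)) → 1

E1 result:
v | a
t | 2
E2 result:
v | a
q | 4
Witness: ('q', 4) appears 0× in E1 but 1× in E2.

no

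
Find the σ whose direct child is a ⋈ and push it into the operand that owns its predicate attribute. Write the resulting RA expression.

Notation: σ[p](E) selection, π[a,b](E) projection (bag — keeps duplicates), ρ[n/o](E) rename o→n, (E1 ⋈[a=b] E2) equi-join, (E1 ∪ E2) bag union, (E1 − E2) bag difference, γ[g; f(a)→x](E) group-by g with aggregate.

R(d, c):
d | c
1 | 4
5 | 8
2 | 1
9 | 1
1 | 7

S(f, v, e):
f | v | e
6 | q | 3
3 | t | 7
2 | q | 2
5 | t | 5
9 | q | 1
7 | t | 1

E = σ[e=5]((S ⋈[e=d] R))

σ filters on e, owned by the left side.
E' = (σ[e=5](S) ⋈[e=d] R)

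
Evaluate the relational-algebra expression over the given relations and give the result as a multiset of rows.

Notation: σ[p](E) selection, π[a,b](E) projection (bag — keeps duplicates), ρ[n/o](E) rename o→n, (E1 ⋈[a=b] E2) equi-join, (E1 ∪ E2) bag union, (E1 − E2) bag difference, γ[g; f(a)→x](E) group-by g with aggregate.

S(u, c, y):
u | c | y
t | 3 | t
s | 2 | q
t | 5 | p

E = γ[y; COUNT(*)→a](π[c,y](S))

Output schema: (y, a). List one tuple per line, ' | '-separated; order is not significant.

Per-node cardinality:
  S → 3
  π[c,y](S) → 3
  γ[y; COUNT(*)→a](π[c,y](S)) → 3

== RESULT ==
y | a
p | 1
q | 1
t | 1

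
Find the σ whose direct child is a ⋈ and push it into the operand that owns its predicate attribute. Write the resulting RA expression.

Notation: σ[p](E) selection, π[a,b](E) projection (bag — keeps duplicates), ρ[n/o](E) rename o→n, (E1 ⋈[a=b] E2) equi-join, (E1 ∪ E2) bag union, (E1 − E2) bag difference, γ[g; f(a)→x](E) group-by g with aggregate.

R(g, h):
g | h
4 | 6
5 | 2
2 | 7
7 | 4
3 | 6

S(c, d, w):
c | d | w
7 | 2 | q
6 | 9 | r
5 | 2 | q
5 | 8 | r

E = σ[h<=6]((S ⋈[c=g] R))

σ filters on h, owned by the right side.
E' = (S ⋈[c=g] σ[h<=6](R))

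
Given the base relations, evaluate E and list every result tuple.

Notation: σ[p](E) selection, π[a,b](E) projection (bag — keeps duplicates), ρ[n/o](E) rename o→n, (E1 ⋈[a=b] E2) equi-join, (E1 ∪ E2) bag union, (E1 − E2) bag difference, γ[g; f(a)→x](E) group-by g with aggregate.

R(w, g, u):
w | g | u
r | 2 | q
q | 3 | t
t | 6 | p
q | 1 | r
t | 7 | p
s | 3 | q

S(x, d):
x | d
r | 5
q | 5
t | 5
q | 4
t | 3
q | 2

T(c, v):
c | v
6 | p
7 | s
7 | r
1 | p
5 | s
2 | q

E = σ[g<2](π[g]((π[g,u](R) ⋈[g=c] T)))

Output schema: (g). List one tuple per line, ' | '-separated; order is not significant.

Stepwise |·|:
  R → 6
  π[g,u](R) → 6
  T → 6
  (π[g,u](R) ⋈[g=c] T) → 5
  π[g]((π[g,u](R) ⋈[g=c] T)) → 5
  σ[g<2](π[g]((π[g,u](R) ⋈[g=c] T))) → 1

== RESULT ==
g
1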